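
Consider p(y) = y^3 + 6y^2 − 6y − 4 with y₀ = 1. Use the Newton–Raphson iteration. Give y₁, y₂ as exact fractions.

p'(y) = 3y^2 + 12y − 6.
p(1) = −3, p'(1) = 9, so y₁ = 1 − (−3)/9 = 4/3.
p(4/3) = 28/27, p'(4/3) = 46/3, so y₂ = (4/3) − (28/27)/(46/3) = 262/207.

y₁ = 4/3, y₂ = 262/207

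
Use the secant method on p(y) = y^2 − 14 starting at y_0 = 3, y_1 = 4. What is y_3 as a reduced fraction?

p(3) = −5, p(4) = 2. y_2 = 4 − 2·(4 − 3)/(2 − (−5)) = 26/7.
p(4) = 2, p(26/7) = −10/49. y_3 = (26/7) − (−10/49)·((26/7) − 4)/((−10/49) − 2) = 101/27.

101/27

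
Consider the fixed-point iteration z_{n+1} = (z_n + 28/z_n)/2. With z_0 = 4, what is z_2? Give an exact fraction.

233/44

z_1 = (4 + 28/4)/2 = 11/2.
z_2 = (11/2 + 28/(11/2))/2 = 233/44.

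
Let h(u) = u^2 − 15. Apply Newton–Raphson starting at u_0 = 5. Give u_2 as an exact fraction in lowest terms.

h'(u) = 2u.
h(5) = 10, h'(5) = 10, so u_1 = 5 − 10/10 = 4.
h(4) = 1, h'(4) = 8, so u_2 = 4 − 1/8 = 31/8.

31/8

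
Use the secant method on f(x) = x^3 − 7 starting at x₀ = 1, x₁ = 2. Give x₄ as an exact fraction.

f(1) = −6, f(2) = 1. x₂ = 2 − 1·(2 − 1)/(1 − (−6)) = 13/7.
f(2) = 1, f(13/7) = −204/343. x₃ = (13/7) − (−204/343)·((13/7) − 2)/((−204/343) − 1) = 1045/547.
f(13/7) = −204/343, f(1045/547) = −4505136/163667323. x₄ = (1045/547) − (−4505136/163667323)·((1045/547) − (13/7))/((−4505136/163667323) − (−204/343)) = 99535299/52030837.

99535299/52030837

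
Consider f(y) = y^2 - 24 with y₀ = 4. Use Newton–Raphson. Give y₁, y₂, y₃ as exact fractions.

f'(y) = 2y.
f(4) = -8, f'(4) = 8, so y₁ = 4 - (-8)/8 = 5.
f(5) = 1, f'(5) = 10, so y₂ = 5 - 1/10 = 49/10.
f(49/10) = 1/100, f'(49/10) = 49/5, so y₃ = (49/10) - (1/100)/(49/5) = 4801/980.

y₁ = 5, y₂ = 49/10, y₃ = 4801/980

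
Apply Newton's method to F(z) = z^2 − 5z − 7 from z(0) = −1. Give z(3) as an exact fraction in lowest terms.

F'(z) = 2z − 5.
F(−1) = −1, F'(−1) = −7, so z(1) = (−1) − (−1)/(−7) = −8/7.
F(−8/7) = 1/49, F'(−8/7) = −51/7, so z(2) = (−8/7) − (1/49)/(−51/7) = −407/357.
F(−407/357) = 1/127449, F'(−407/357) = −2599/357, so z(3) = (−407/357) − (1/127449)/(−2599/357) = −1057792/927843.

−1057792/927843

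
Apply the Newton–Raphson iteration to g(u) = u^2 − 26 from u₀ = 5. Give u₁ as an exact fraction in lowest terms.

51/10

g'(u) = 2u.
g(5) = −1, g'(5) = 10, so u₁ = 5 − (−1)/10 = 51/10.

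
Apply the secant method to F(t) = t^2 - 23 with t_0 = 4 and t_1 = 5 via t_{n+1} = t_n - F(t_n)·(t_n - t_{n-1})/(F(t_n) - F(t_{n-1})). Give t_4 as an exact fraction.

18181/3791

F(4) = -7, F(5) = 2. t_2 = 5 - 2·(5 - 4)/(2 - (-7)) = 43/9.
F(5) = 2, F(43/9) = -14/81. t_3 = (43/9) - (-14/81)·((43/9) - 5)/((-14/81) - 2) = 211/44.
F(43/9) = -14/81, F(211/44) = -7/1936. t_4 = (211/44) - (-7/1936)·((211/44) - (43/9))/((-7/1936) - (-14/81)) = 18181/3791.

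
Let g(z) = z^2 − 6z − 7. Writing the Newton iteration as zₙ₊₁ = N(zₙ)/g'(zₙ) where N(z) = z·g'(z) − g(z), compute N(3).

g'(z) = 2z − 6.
N(z) = z·g'(z) − g(z) = z·(2z − 6) − (z^2 − 6z − 7) = z^2 + 7.
N(3) = 16.

16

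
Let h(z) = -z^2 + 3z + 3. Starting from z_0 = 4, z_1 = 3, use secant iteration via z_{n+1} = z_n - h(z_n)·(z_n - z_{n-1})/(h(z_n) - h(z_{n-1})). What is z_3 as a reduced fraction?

19/5

h(4) = -1, h(3) = 3. z_2 = 3 - 3·(3 - 4)/(3 - (-1)) = 15/4.
h(3) = 3, h(15/4) = 3/16. z_3 = (15/4) - (3/16)·((15/4) - 3)/((3/16) - 3) = 19/5.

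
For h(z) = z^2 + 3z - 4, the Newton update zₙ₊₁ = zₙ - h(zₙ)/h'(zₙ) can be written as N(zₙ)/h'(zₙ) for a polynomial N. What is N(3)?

13

h'(z) = 2z + 3.
N(z) = z·h'(z) - h(z) = z·(2z + 3) - (z^2 + 3z - 4) = z^2 + 4.
N(3) = 13.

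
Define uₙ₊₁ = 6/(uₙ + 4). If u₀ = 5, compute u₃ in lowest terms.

42/37

u₁ = 6/(5 + 4) = 2/3.
u₂ = 6/(2/3 + 4) = 9/7.
u₃ = 6/(9/7 + 4) = 42/37.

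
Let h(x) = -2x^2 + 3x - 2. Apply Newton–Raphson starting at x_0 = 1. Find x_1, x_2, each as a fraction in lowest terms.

h'(x) = -4x + 3.
h(1) = -1, h'(1) = -1, so x_1 = 1 - (-1)/(-1) = 0.
h(0) = -2, h'(0) = 3, so x_2 = 0 - (-2)/3 = 2/3.

x_1 = 0, x_2 = 2/3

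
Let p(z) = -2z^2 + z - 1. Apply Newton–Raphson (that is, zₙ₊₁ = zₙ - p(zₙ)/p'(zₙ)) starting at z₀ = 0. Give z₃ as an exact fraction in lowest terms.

p'(z) = -4z + 1.
p(0) = -1, p'(0) = 1, so z₁ = 0 - (-1)/1 = 1.
p(1) = -2, p'(1) = -3, so z₂ = 1 - (-2)/(-3) = 1/3.
p(1/3) = -8/9, p'(1/3) = -1/3, so z₃ = (1/3) - (-8/9)/(-1/3) = -7/3.

-7/3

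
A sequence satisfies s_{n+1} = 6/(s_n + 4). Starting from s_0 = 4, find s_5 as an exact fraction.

s_1 = 6/(4 + 4) = 3/4.
s_2 = 6/(3/4 + 4) = 24/19.
s_3 = 6/(24/19 + 4) = 57/50.
s_4 = 6/(57/50 + 4) = 300/257.
s_5 = 6/(300/257 + 4) = 771/664.

771/664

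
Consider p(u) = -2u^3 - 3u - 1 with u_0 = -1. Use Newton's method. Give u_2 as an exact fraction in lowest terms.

p'(u) = -6u^2 - 3.
p(-1) = 4, p'(-1) = -9, so u_1 = (-1) - 4/(-9) = -5/9.
p(-5/9) = 736/729, p'(-5/9) = -131/27, so u_2 = (-5/9) - (736/729)/(-131/27) = -1229/3537.

-1229/3537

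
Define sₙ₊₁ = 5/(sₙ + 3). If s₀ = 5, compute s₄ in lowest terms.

s₁ = 5/(5 + 3) = 5/8.
s₂ = 5/(5/8 + 3) = 40/29.
s₃ = 5/(40/29 + 3) = 145/127.
s₄ = 5/(145/127 + 3) = 635/526.

635/526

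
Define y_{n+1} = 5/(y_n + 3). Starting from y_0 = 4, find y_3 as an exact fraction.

130/113

y_1 = 5/(4 + 3) = 5/7.
y_2 = 5/(5/7 + 3) = 35/26.
y_3 = 5/(35/26 + 3) = 130/113.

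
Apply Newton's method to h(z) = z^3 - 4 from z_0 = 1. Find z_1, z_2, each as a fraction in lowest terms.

h'(z) = 3z^2.
h(1) = -3, h'(1) = 3, so z_1 = 1 - (-3)/3 = 2.
h(2) = 4, h'(2) = 12, so z_2 = 2 - 4/12 = 5/3.

z_1 = 2, z_2 = 5/3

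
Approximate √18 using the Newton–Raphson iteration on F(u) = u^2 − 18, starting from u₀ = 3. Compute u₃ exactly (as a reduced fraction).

577/136

F'(u) = 2u.
F(3) = −9, F'(3) = 6, so u₁ = 3 − (−9)/6 = 9/2.
F(9/2) = 9/4, F'(9/2) = 9, so u₂ = (9/2) − (9/4)/9 = 17/4.
F(17/4) = 1/16, F'(17/4) = 17/2, so u₃ = (17/4) − (1/16)/(17/2) = 577/136.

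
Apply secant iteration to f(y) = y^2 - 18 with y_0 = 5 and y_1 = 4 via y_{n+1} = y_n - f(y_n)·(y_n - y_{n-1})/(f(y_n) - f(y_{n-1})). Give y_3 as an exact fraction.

157/37

f(5) = 7, f(4) = -2. y_2 = 4 - (-2)·(4 - 5)/((-2) - 7) = 38/9.
f(4) = -2, f(38/9) = -14/81. y_3 = (38/9) - (-14/81)·((38/9) - 4)/((-14/81) - (-2)) = 157/37.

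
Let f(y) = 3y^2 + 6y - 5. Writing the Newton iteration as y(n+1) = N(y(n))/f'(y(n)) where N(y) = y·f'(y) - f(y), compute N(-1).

8

f'(y) = 6y + 6.
N(y) = y·f'(y) - f(y) = y·(6y + 6) - (3y^2 + 6y - 5) = 3y^2 + 5.
N(-1) = 8.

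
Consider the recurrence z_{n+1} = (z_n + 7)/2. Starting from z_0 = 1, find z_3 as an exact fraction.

z_1 = (1 + 7)/2 = 4.
z_2 = (4 + 7)/2 = 11/2.
z_3 = ((11/2) + 7)/2 = 25/4.

25/4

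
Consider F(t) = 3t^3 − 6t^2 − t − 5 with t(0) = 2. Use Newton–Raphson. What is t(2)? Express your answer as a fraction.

F'(t) = 9t^2 − 12t − 1.
F(2) = −7, F'(2) = 11, so t(1) = 2 − (−7)/11 = 29/11.
F(29/11) = 7497/1331, F'(29/11) = 3620/121, so t(2) = (29/11) − (7497/1331)/(3620/121) = 97483/39820.

97483/39820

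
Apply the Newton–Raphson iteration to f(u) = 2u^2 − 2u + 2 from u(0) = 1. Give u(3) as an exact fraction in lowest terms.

0

f'(u) = 4u − 2.
f(1) = 2, f'(1) = 2, so u(1) = 1 − 2/2 = 0.
f(0) = 2, f'(0) = −2, so u(2) = 0 − 2/(−2) = 1.
f(1) = 2, f'(1) = 2, so u(3) = 1 − 2/2 = 0.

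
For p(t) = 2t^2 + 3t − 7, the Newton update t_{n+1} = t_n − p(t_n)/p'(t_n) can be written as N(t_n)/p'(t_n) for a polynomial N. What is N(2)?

15

p'(t) = 4t + 3.
N(t) = t·p'(t) − p(t) = t·(4t + 3) − (2t^2 + 3t − 7) = 2t^2 + 7.
N(2) = 15.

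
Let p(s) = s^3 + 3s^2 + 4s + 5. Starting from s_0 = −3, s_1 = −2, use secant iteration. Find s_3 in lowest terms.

p(−3) = −7, p(−2) = 1. s_2 = (−2) − 1·((−2) − (−3))/(1 − (−7)) = −17/8.
p(−2) = 1, p(−17/8) = 231/512. s_3 = (−17/8) − (231/512)·((−17/8) − (−2))/((231/512) − 1) = −626/281.

−626/281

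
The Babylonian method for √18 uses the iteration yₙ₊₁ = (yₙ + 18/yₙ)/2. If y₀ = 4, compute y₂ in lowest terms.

y₁ = (4 + 18/4)/2 = 17/4.
y₂ = (17/4 + 18/(17/4))/2 = 577/136.

577/136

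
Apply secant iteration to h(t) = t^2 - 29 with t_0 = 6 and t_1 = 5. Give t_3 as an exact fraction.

307/57

h(6) = 7, h(5) = -4. t_2 = 5 - (-4)·(5 - 6)/((-4) - 7) = 59/11.
h(5) = -4, h(59/11) = -28/121. t_3 = (59/11) - (-28/121)·((59/11) - 5)/((-28/121) - (-4)) = 307/57.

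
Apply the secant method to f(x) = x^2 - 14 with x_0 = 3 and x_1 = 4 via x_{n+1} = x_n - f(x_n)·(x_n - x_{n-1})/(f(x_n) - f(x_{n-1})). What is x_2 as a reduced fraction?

f(3) = -5, f(4) = 2. x_2 = 4 - 2·(4 - 3)/(2 - (-5)) = 26/7.

26/7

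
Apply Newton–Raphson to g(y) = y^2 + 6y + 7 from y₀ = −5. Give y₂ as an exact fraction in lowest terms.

−53/12

g'(y) = 2y + 6.
g(−5) = 2, g'(−5) = −4, so y₁ = (−5) − 2/(−4) = −9/2.
g(−9/2) = 1/4, g'(−9/2) = −3, so y₂ = (−9/2) − (1/4)/(−3) = −53/12.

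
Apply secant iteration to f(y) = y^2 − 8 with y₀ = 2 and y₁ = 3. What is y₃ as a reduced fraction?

82/29

f(2) = −4, f(3) = 1. y₂ = 3 − 1·(3 − 2)/(1 − (−4)) = 14/5.
f(3) = 1, f(14/5) = −4/25. y₃ = (14/5) − (−4/25)·((14/5) − 3)/((−4/25) − 1) = 82/29.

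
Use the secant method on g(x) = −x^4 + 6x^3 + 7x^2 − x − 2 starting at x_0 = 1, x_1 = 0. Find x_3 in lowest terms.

g(1) = 9, g(0) = −2. x_2 = 0 − (−2)·(0 − 1)/((−2) − 9) = 2/11.
g(0) = −2, g(2/11) = −28044/14641. x_3 = (2/11) − (−28044/14641)·((2/11) − 0)/((−28044/14641) − (−2)) = 2662/619.

2662/619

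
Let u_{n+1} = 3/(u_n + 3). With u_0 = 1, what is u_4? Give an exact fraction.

u_1 = 3/(1 + 3) = 3/4.
u_2 = 3/(3/4 + 3) = 4/5.
u_3 = 3/(4/5 + 3) = 15/19.
u_4 = 3/(15/19 + 3) = 19/24.

19/24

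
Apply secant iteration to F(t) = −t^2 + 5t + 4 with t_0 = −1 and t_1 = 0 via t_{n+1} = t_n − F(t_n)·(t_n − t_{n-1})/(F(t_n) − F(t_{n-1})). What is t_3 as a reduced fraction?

−12/17

F(−1) = −2, F(0) = 4. t_2 = 0 − 4·(0 − (−1))/(4 − (−2)) = −2/3.
F(0) = 4, F(−2/3) = 2/9. t_3 = (−2/3) − (2/9)·((−2/3) − 0)/((2/9) − 4) = −12/17.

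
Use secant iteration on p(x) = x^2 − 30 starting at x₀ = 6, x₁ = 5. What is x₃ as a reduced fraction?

126/23

p(6) = 6, p(5) = −5. x₂ = 5 − (−5)·(5 − 6)/((−5) − 6) = 60/11.
p(5) = −5, p(60/11) = −30/121. x₃ = (60/11) − (−30/121)·((60/11) − 5)/((−30/121) − (−5)) = 126/23.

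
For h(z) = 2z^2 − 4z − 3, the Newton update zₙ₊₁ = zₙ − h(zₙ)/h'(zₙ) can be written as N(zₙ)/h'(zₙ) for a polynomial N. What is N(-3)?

h'(z) = 4z − 4.
N(z) = z·h'(z) − h(z) = z·(4z − 4) − (2z^2 − 4z − 3) = 2z^2 + 3.
N(-3) = 21.

21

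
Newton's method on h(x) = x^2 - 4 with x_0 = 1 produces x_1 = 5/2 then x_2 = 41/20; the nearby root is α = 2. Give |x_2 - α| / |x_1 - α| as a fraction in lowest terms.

1/10

x_1 - α = 5/2 - 2 = 1/2, so |x_1 - α| = 1/2.
x_2 - α = 41/20 - 2 = 1/20, so |x_2 - α| = 1/20.
Ratio = (1/20) / (1/2) = 1/10.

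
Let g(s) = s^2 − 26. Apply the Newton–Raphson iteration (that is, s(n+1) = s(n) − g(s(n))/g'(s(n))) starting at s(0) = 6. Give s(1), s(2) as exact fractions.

s(1) = 31/6, s(2) = 1897/372

g'(s) = 2s.
g(6) = 10, g'(6) = 12, so s(1) = 6 − 10/12 = 31/6.
g(31/6) = 25/36, g'(31/6) = 31/3, so s(2) = (31/6) − (25/36)/(31/3) = 1897/372.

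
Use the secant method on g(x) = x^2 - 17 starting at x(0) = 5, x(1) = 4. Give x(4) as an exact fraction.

g(5) = 8, g(4) = -1. x(2) = 4 - (-1)·(4 - 5)/((-1) - 8) = 37/9.
g(4) = -1, g(37/9) = -8/81. x(3) = (37/9) - (-8/81)·((37/9) - 4)/((-8/81) - (-1)) = 301/73.
g(37/9) = -8/81, g(301/73) = 8/5329. x(4) = (301/73) - (8/5329)·((301/73) - (37/9))/((8/5329) - (-8/81)) = 11153/2705.

11153/2705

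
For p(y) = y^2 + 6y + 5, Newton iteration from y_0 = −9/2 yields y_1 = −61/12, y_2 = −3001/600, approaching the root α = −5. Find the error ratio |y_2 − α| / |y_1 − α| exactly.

1/50

y_1 − α = −61/12 − (−5) = −61/12 + 5 = −1/12, so |y_1 − α| = 1/12.
y_2 − α = −3001/600 − (−5) = −3001/600 + 5 = −1/600, so |y_2 − α| = 1/600.
Ratio = (1/600) / (1/12) = 1/50.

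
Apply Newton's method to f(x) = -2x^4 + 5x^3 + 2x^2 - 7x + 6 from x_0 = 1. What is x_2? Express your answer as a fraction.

6/7

f'(x) = -8x^3 + 15x^2 + 4x - 7.
f(1) = 4, f'(1) = 4, so x_1 = 1 - 4/4 = 0.
f(0) = 6, f'(0) = -7, so x_2 = 0 - 6/(-7) = 6/7.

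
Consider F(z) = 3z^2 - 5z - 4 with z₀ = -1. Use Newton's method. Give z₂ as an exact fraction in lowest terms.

-631/1067

F'(z) = 6z - 5.
F(-1) = 4, F'(-1) = -11, so z₁ = (-1) - 4/(-11) = -7/11.
F(-7/11) = 48/121, F'(-7/11) = -97/11, so z₂ = (-7/11) - (48/121)/(-97/11) = -631/1067.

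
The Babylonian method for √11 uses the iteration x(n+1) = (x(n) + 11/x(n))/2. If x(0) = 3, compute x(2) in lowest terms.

199/60

x(1) = (3 + 11/3)/2 = 10/3.
x(2) = (10/3 + 11/(10/3))/2 = 199/60.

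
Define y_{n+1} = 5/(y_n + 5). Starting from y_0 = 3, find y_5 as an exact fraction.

310/363

y_1 = 5/(3 + 5) = 5/8.
y_2 = 5/(5/8 + 5) = 8/9.
y_3 = 5/(8/9 + 5) = 45/53.
y_4 = 5/(45/53 + 5) = 53/62.
y_5 = 5/(53/62 + 5) = 310/363.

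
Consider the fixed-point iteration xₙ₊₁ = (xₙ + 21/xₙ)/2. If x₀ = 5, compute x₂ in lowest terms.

527/115

x₁ = (5 + 21/5)/2 = 23/5.
x₂ = (23/5 + 21/(23/5))/2 = 527/115.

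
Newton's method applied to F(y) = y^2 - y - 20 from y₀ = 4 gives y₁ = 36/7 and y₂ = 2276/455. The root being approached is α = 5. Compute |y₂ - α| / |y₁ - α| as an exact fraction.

1/65

y₁ - α = 36/7 - 5 = 1/7, so |y₁ - α| = 1/7.
y₂ - α = 2276/455 - 5 = 1/455, so |y₂ - α| = 1/455.
Ratio = (1/455) / (1/7) = 1/65.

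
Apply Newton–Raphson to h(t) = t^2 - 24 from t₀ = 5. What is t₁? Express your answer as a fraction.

49/10

h'(t) = 2t.
h(5) = 1, h'(5) = 10, so t₁ = 5 - 1/10 = 49/10.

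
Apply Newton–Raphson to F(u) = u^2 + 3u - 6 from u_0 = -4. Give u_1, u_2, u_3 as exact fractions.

u_1 = -22/5, u_2 = -634/145, u_3 = -528106/120785

F'(u) = 2u + 3.
F(-4) = -2, F'(-4) = -5, so u_1 = (-4) - (-2)/(-5) = -22/5.
F(-22/5) = 4/25, F'(-22/5) = -29/5, so u_2 = (-22/5) - (4/25)/(-29/5) = -634/145.
F(-634/145) = 16/21025, F'(-634/145) = -833/145, so u_3 = (-634/145) - (16/21025)/(-833/145) = -528106/120785.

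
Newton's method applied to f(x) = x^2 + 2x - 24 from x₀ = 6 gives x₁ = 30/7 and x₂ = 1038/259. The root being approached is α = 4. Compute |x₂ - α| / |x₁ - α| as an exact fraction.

x₁ - α = 30/7 - 4 = 2/7, so |x₁ - α| = 2/7.
x₂ - α = 1038/259 - 4 = 2/259, so |x₂ - α| = 2/259.
Ratio = (2/259) / (2/7) = 1/37.

1/37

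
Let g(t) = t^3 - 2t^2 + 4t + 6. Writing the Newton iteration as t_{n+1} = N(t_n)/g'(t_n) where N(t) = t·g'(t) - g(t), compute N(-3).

-78

g'(t) = 3t^2 - 4t + 4.
N(t) = t·g'(t) - g(t) = t·(3t^2 - 4t + 4) - (t^3 - 2t^2 + 4t + 6) = 2t^3 - 2t^2 - 6.
N(-3) = -78.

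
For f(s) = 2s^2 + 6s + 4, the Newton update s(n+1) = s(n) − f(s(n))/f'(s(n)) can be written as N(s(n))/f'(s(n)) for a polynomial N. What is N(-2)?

f'(s) = 4s + 6.
N(s) = s·f'(s) − f(s) = s·(4s + 6) − (2s^2 + 6s + 4) = 2s^2 − 4.
N(-2) = 4.

4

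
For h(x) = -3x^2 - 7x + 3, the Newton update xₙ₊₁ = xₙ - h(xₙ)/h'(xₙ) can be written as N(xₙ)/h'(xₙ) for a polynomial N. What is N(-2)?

-15

h'(x) = -6x - 7.
N(x) = x·h'(x) - h(x) = x·(-6x - 7) - (-3x^2 - 7x + 3) = -3x^2 - 3.
N(-2) = -15.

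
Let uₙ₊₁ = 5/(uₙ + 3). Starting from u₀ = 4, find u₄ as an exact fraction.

u₁ = 5/(4 + 3) = 5/7.
u₂ = 5/(5/7 + 3) = 35/26.
u₃ = 5/(35/26 + 3) = 130/113.
u₄ = 5/(130/113 + 3) = 565/469.

565/469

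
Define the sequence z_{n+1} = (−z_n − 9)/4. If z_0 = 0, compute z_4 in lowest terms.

−459/256

z_1 = (−0 − 9)/4 = −9/4.
z_2 = (−(−9/4) − 9)/4 = −27/16.
z_3 = (−(−27/16) − 9)/4 = −117/64.
z_4 = (−(−117/64) − 9)/4 = −459/256.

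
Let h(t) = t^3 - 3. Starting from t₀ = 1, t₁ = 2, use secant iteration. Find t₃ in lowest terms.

h(1) = -2, h(2) = 5. t₂ = 2 - 5·(2 - 1)/(5 - (-2)) = 9/7.
h(2) = 5, h(9/7) = -300/343. t₃ = (9/7) - (-300/343)·((9/7) - 2)/((-300/343) - 5) = 561/403.

561/403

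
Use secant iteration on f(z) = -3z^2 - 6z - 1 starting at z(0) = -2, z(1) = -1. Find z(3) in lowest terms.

f(-2) = -1, f(-1) = 2. z(2) = (-1) - 2·((-1) - (-2))/(2 - (-1)) = -5/3.
f(-1) = 2, f(-5/3) = 2/3. z(3) = (-5/3) - (2/3)·((-5/3) - (-1))/((2/3) - 2) = -2.

-2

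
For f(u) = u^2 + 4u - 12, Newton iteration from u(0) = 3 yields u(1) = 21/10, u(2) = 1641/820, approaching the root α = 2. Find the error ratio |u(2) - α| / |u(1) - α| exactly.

u(1) - α = 21/10 - 2 = 1/10, so |u(1) - α| = 1/10.
u(2) - α = 1641/820 - 2 = 1/820, so |u(2) - α| = 1/820.
Ratio = (1/820) / (1/10) = 1/82.

1/82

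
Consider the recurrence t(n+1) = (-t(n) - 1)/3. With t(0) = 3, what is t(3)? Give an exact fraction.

t(1) = (-3 - 1)/3 = -4/3.
t(2) = (-(-4/3) - 1)/3 = 1/9.
t(3) = (-(1/9) - 1)/3 = -10/27.

-10/27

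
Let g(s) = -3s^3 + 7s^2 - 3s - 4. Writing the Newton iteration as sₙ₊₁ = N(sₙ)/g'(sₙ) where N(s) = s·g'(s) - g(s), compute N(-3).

229

g'(s) = -9s^2 + 14s - 3.
N(s) = s·g'(s) - g(s) = s·(-9s^2 + 14s - 3) - (-3s^3 + 7s^2 - 3s - 4) = -6s^3 + 7s^2 + 4.
N(-3) = 229.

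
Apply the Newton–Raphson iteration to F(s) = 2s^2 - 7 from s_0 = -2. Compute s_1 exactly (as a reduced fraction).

F'(s) = 4s.
F(-2) = 1, F'(-2) = -8, so s_1 = (-2) - 1/(-8) = -15/8.

-15/8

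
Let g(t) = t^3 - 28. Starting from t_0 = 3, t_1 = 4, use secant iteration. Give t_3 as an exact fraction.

g(3) = -1, g(4) = 36. t_2 = 4 - 36·(4 - 3)/(36 - (-1)) = 112/37.
g(4) = 36, g(112/37) = -13356/50653. t_3 = (112/37) - (-13356/50653)·((112/37) - 4)/((-13356/50653) - 36) = 12901/4252.

12901/4252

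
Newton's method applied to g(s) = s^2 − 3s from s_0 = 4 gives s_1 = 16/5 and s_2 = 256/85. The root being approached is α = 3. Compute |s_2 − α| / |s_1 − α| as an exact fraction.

1/17

s_1 − α = 16/5 − 3 = 1/5, so |s_1 − α| = 1/5.
s_2 − α = 256/85 − 3 = 1/85, so |s_2 − α| = 1/85.
Ratio = (1/85) / (1/5) = 1/17.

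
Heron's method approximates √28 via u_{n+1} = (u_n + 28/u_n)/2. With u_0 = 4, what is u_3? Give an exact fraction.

u_1 = (4 + 28/4)/2 = 11/2.
u_2 = (11/2 + 28/(11/2))/2 = 233/44.
u_3 = (233/44 + 28/(233/44))/2 = 108497/20504.

108497/20504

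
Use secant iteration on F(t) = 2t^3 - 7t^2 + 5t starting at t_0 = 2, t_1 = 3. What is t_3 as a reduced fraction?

F(2) = -2, F(3) = 6. t_2 = 3 - 6·(3 - 2)/(6 - (-2)) = 9/4.
F(3) = 6, F(9/4) = -45/32. t_3 = (9/4) - (-45/32)·((9/4) - 3)/((-45/32) - 6) = 189/79.

189/79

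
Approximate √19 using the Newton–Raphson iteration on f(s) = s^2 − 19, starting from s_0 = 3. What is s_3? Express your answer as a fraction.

268753/61656

f'(s) = 2s.
f(3) = −10, f'(3) = 6, so s_1 = 3 − (−10)/6 = 14/3.
f(14/3) = 25/9, f'(14/3) = 28/3, so s_2 = (14/3) − (25/9)/(28/3) = 367/84.
f(367/84) = 625/7056, f'(367/84) = 367/42, so s_3 = (367/84) − (625/7056)/(367/42) = 268753/61656.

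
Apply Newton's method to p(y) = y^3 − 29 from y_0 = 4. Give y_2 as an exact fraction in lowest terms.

5473477/1774728

p'(y) = 3y^2.
p(4) = 35, p'(4) = 48, so y_1 = 4 − 35/48 = 157/48.
p(157/48) = 662725/110592, p'(157/48) = 24649/768, so y_2 = (157/48) − (662725/110592)/(24649/768) = 5473477/1774728.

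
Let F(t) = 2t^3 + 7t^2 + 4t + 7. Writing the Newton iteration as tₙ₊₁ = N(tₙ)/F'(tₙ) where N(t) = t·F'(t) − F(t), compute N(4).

361

F'(t) = 6t^2 + 14t + 4.
N(t) = t·F'(t) − F(t) = t·(6t^2 + 14t + 4) − (2t^3 + 7t^2 + 4t + 7) = 4t^3 + 7t^2 − 7.
N(4) = 361.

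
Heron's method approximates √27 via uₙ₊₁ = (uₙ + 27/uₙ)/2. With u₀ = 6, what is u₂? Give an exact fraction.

u₁ = (6 + 27/6)/2 = 21/4.
u₂ = (21/4 + 27/(21/4))/2 = 291/56.

291/56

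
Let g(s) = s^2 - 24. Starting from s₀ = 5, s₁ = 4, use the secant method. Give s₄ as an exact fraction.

g(5) = 1, g(4) = -8. s₂ = 4 - (-8)·(4 - 5)/((-8) - 1) = 44/9.
g(4) = -8, g(44/9) = -8/81. s₃ = (44/9) - (-8/81)·((44/9) - 4)/((-8/81) - (-8)) = 49/10.
g(44/9) = -8/81, g(49/10) = 1/100. s₄ = (49/10) - (1/100)·((49/10) - (44/9))/((1/100) - (-8/81)) = 4316/881.

4316/881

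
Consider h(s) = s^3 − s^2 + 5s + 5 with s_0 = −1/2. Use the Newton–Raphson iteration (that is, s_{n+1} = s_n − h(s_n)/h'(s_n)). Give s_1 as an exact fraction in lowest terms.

−22/27

h'(s) = 3s^2 − 2s + 5.
h(−1/2) = 17/8, h'(−1/2) = 27/4, so s_1 = (−1/2) − (17/8)/(27/4) = −22/27.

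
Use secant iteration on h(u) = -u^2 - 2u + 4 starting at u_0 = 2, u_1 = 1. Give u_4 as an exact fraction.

288/233

h(2) = -4, h(1) = 1. u_2 = 1 - 1·(1 - 2)/(1 - (-4)) = 6/5.
h(1) = 1, h(6/5) = 4/25. u_3 = (6/5) - (4/25)·((6/5) - 1)/((4/25) - 1) = 26/21.
h(6/5) = 4/25, h(26/21) = -4/441. u_4 = (26/21) - (-4/441)·((26/21) - (6/5))/((-4/441) - (4/25)) = 288/233.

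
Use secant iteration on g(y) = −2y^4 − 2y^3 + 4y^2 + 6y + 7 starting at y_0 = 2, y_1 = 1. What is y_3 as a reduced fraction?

g(2) = −13, g(1) = 13. y_2 = 1 − 13·(1 − 2)/(13 − (−13)) = 3/2.
g(1) = 13, g(3/2) = 65/8. y_3 = (3/2) − (65/8)·((3/2) − 1)/((65/8) − 13) = 7/3.

7/3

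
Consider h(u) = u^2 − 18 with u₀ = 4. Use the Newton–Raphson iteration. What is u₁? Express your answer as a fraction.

h'(u) = 2u.
h(4) = −2, h'(4) = 8, so u₁ = 4 − (−2)/8 = 17/4.

17/4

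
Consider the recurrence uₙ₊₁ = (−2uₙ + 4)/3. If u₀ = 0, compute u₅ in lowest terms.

220/243

u₁ = (−2·0 + 4)/3 = 4/3.
u₂ = (−2·(4/3) + 4)/3 = 4/9.
u₃ = (−2·(4/9) + 4)/3 = 28/27.
u₄ = (−2·(28/27) + 4)/3 = 52/81.
u₅ = (−2·(52/81) + 4)/3 = 220/243.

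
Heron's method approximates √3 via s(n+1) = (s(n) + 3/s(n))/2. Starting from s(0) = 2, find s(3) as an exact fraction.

18817/10864

s(1) = (2 + 3/2)/2 = 7/4.
s(2) = (7/4 + 3/(7/4))/2 = 97/56.
s(3) = (97/56 + 3/(97/56))/2 = 18817/10864.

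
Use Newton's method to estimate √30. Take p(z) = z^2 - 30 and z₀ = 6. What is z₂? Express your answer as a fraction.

241/44

p'(z) = 2z.
p(6) = 6, p'(6) = 12, so z₁ = 6 - 6/12 = 11/2.
p(11/2) = 1/4, p'(11/2) = 11, so z₂ = (11/2) - (1/4)/11 = 241/44.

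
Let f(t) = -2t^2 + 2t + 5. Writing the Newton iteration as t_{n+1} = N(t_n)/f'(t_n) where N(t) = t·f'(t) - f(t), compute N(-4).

-37

f'(t) = -4t + 2.
N(t) = t·f'(t) - f(t) = t·(-4t + 2) - (-2t^2 + 2t + 5) = -2t^2 - 5.
N(-4) = -37.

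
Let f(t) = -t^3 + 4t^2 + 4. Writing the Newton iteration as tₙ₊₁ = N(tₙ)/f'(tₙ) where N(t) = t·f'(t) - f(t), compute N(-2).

f'(t) = -3t^2 + 8t.
N(t) = t·f'(t) - f(t) = t·(-3t^2 + 8t) - (-t^3 + 4t^2 + 4) = -2t^3 + 4t^2 - 4.
N(-2) = 28.

28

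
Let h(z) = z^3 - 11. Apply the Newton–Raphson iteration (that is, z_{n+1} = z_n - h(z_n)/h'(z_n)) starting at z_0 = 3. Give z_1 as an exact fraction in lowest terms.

65/27

h'(z) = 3z^2.
h(3) = 16, h'(3) = 27, so z_1 = 3 - 16/27 = 65/27.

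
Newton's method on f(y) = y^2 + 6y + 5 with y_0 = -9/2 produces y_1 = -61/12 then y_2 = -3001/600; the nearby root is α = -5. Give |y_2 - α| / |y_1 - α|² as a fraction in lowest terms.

6/25

y_1 - α = -61/12 - (-5) = -61/12 + 5 = -1/12, so |y_1 - α| = 1/12.
y_2 - α = -3001/600 - (-5) = -3001/600 + 5 = -1/600, so |y_2 - α| = 1/600.
|y_1 - α|² = 1/144.
Ratio = (1/600) / (1/144) = 6/25.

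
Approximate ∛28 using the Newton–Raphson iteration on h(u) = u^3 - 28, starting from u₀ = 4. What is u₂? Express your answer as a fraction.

1031/338

h'(u) = 3u^2.
h(4) = 36, h'(4) = 48, so u₁ = 4 - 36/48 = 13/4.
h(13/4) = 405/64, h'(13/4) = 507/16, so u₂ = (13/4) - (405/64)/(507/16) = 1031/338.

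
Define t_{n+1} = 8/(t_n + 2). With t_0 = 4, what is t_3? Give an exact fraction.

t_1 = 8/(4 + 2) = 4/3.
t_2 = 8/(4/3 + 2) = 12/5.
t_3 = 8/(12/5 + 2) = 20/11.

20/11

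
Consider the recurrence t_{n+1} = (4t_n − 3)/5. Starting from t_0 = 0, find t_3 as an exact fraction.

t_1 = (4·0 − 3)/5 = −3/5.
t_2 = (4·(−3/5) − 3)/5 = −27/25.
t_3 = (4·(−27/25) − 3)/5 = −183/125.

−183/125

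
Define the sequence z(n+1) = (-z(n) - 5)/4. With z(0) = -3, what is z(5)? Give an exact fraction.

z(1) = (-(-3) - 5)/4 = -1/2.
z(2) = (-(-1/2) - 5)/4 = -9/8.
z(3) = (-(-9/8) - 5)/4 = -31/32.
z(4) = (-(-31/32) - 5)/4 = -129/128.
z(5) = (-(-129/128) - 5)/4 = -511/512.

-511/512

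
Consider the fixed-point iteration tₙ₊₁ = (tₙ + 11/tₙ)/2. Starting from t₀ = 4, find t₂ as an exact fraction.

t₁ = (4 + 11/4)/2 = 27/8.
t₂ = (27/8 + 11/(27/8))/2 = 1433/432.

1433/432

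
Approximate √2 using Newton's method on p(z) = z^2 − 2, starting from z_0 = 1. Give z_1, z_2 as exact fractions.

p'(z) = 2z.
p(1) = −1, p'(1) = 2, so z_1 = 1 − (−1)/2 = 3/2.
p(3/2) = 1/4, p'(3/2) = 3, so z_2 = (3/2) − (1/4)/3 = 17/12.

z_1 = 3/2, z_2 = 17/12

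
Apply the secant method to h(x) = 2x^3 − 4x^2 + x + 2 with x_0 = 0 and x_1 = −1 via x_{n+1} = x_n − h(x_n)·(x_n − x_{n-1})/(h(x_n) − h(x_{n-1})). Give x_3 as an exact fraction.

−38/87

h(0) = 2, h(−1) = −5. x_2 = (−1) − (−5)·((−1) − 0)/((−5) − 2) = −2/7.
h(−1) = −5, h(−2/7) = 460/343. x_3 = (−2/7) − (460/343)·((−2/7) − (−1))/((460/343) − (−5)) = −38/87.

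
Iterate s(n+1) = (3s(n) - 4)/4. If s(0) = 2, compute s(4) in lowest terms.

s(1) = (3·2 - 4)/4 = 1/2.
s(2) = (3·(1/2) - 4)/4 = -5/8.
s(3) = (3·(-5/8) - 4)/4 = -47/32.
s(4) = (3·(-47/32) - 4)/4 = -269/128.

-269/128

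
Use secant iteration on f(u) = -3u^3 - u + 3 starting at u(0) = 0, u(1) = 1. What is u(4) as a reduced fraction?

f(0) = 3, f(1) = -1. u(2) = 1 - (-1)·(1 - 0)/((-1) - 3) = 3/4.
f(1) = -1, f(3/4) = 63/64. u(3) = (3/4) - (63/64)·((3/4) - 1)/((63/64) - (-1)) = 111/127.
f(3/4) = 63/64, f(111/127) = 251937/2048383. u(4) = (111/127) - (251937/2048383)·((111/127) - (3/4))/((251937/2048383) - (63/64)) = 1598367/1792447.

1598367/1792447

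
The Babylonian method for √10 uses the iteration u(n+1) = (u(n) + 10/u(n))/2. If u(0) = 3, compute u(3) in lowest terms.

u(1) = (3 + 10/3)/2 = 19/6.
u(2) = (19/6 + 10/(19/6))/2 = 721/228.
u(3) = (721/228 + 10/(721/228))/2 = 1039681/328776.

1039681/328776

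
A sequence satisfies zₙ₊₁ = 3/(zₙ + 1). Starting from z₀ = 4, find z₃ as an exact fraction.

z₁ = 3/(4 + 1) = 3/5.
z₂ = 3/(3/5 + 1) = 15/8.
z₃ = 3/(15/8 + 1) = 24/23.

24/23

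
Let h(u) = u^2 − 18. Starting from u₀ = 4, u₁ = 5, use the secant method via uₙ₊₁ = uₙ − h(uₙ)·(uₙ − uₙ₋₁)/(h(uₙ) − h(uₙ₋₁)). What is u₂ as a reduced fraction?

h(4) = −2, h(5) = 7. u₂ = 5 − 7·(5 − 4)/(7 − (−2)) = 38/9.

38/9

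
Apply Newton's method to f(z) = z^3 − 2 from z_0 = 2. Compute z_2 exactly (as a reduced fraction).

35/27

f'(z) = 3z^2.
f(2) = 6, f'(2) = 12, so z_1 = 2 − 6/12 = 3/2.
f(3/2) = 11/8, f'(3/2) = 27/4, so z_2 = (3/2) − (11/8)/(27/4) = 35/27.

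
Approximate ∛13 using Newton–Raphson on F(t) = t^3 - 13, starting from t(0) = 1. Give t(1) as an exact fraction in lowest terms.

5

F'(t) = 3t^2.
F(1) = -12, F'(1) = 3, so t(1) = 1 - (-12)/3 = 5.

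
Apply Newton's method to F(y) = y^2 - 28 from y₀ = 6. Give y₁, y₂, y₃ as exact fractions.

y₁ = 16/3, y₂ = 127/24, y₃ = 32257/6096

F'(y) = 2y.
F(6) = 8, F'(6) = 12, so y₁ = 6 - 8/12 = 16/3.
F(16/3) = 4/9, F'(16/3) = 32/3, so y₂ = (16/3) - (4/9)/(32/3) = 127/24.
F(127/24) = 1/576, F'(127/24) = 127/12, so y₃ = (127/24) - (1/576)/(127/12) = 32257/6096.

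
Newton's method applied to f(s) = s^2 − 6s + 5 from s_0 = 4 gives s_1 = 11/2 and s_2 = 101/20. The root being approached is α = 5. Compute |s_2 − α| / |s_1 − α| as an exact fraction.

s_1 − α = 11/2 − 5 = 1/2, so |s_1 − α| = 1/2.
s_2 − α = 101/20 − 5 = 1/20, so |s_2 − α| = 1/20.
Ratio = (1/20) / (1/2) = 1/10.

1/10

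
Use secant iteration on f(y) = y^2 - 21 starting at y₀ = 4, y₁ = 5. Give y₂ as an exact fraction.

41/9

f(4) = -5, f(5) = 4. y₂ = 5 - 4·(5 - 4)/(4 - (-5)) = 41/9.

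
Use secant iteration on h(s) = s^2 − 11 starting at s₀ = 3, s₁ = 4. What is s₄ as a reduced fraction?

h(3) = −2, h(4) = 5. s₂ = 4 − 5·(4 − 3)/(5 − (−2)) = 23/7.
h(4) = 5, h(23/7) = −10/49. s₃ = (23/7) − (−10/49)·((23/7) − 4)/((−10/49) − 5) = 169/51.
h(23/7) = −10/49, h(169/51) = −50/2601. s₄ = (169/51) − (−50/2601)·((169/51) − (23/7))/((−50/2601) − (−10/49)) = 3907/1178.

3907/1178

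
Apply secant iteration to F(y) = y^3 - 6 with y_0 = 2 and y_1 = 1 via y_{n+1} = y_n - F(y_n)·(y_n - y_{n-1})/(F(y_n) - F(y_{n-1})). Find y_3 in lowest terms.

F(2) = 2, F(1) = -5. y_2 = 1 - (-5)·(1 - 2)/((-5) - 2) = 12/7.
F(1) = -5, F(12/7) = -330/343. y_3 = (12/7) - (-330/343)·((12/7) - 1)/((-330/343) - (-5)) = 522/277.

522/277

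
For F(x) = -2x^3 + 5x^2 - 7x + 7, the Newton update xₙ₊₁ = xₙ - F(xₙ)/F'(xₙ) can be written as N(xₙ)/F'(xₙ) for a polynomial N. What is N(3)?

F'(x) = -6x^2 + 10x - 7.
N(x) = x·F'(x) - F(x) = x·(-6x^2 + 10x - 7) - (-2x^3 + 5x^2 - 7x + 7) = -4x^3 + 5x^2 - 7.
N(3) = -70.

-70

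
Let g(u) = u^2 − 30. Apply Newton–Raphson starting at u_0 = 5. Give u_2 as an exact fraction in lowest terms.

241/44

g'(u) = 2u.
g(5) = −5, g'(5) = 10, so u_1 = 5 − (−5)/10 = 11/2.
g(11/2) = 1/4, g'(11/2) = 11, so u_2 = (11/2) − (1/4)/11 = 241/44.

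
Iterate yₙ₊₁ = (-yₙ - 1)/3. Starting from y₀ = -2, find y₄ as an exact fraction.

y₁ = (-(-2) - 1)/3 = 1/3.
y₂ = (-(1/3) - 1)/3 = -4/9.
y₃ = (-(-4/9) - 1)/3 = -5/27.
y₄ = (-(-5/27) - 1)/3 = -22/81.

-22/81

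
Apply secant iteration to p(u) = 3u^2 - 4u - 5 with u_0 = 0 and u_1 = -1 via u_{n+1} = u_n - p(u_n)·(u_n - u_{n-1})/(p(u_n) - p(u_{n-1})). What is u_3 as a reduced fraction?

p(0) = -5, p(-1) = 2. u_2 = (-1) - 2·((-1) - 0)/(2 - (-5)) = -5/7.
p(-1) = 2, p(-5/7) = -30/49. u_3 = (-5/7) - (-30/49)·((-5/7) - (-1))/((-30/49) - 2) = -25/32.

-25/32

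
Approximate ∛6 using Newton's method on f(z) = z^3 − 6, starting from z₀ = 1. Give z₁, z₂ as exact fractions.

f'(z) = 3z^2.
f(1) = −5, f'(1) = 3, so z₁ = 1 − (−5)/3 = 8/3.
f(8/3) = 350/27, f'(8/3) = 64/3, so z₂ = (8/3) − (350/27)/(64/3) = 593/288.

z₁ = 8/3, z₂ = 593/288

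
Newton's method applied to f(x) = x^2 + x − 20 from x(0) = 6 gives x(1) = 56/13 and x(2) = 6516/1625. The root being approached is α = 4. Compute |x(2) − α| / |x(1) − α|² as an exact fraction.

13/125

x(1) − α = 56/13 − 4 = 4/13, so |x(1) − α| = 4/13.
x(2) − α = 6516/1625 − 4 = 16/1625, so |x(2) − α| = 16/1625.
|x(1) − α|² = 16/169.
Ratio = (16/1625) / (16/169) = 13/125.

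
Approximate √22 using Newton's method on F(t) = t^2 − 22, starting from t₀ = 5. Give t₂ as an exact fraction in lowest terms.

4409/940

F'(t) = 2t.
F(5) = 3, F'(5) = 10, so t₁ = 5 − 3/10 = 47/10.
F(47/10) = 9/100, F'(47/10) = 47/5, so t₂ = (47/10) − (9/100)/(47/5) = 4409/940.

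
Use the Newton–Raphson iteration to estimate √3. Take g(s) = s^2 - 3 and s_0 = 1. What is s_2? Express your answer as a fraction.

g'(s) = 2s.
g(1) = -2, g'(1) = 2, so s_1 = 1 - (-2)/2 = 2.
g(2) = 1, g'(2) = 4, so s_2 = 2 - 1/4 = 7/4.

7/4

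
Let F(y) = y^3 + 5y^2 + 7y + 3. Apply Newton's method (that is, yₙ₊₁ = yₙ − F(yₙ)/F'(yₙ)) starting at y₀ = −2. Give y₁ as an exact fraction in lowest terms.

F'(y) = 3y^2 + 10y + 7.
F(−2) = 1, F'(−2) = −1, so y₁ = (−2) − 1/(−1) = −1.

−1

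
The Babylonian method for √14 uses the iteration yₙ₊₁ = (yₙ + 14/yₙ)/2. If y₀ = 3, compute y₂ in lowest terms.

y₁ = (3 + 14/3)/2 = 23/6.
y₂ = (23/6 + 14/(23/6))/2 = 1033/276.

1033/276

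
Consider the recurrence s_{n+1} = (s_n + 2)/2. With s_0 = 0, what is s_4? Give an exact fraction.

s_1 = (0 + 2)/2 = 1.
s_2 = (1 + 2)/2 = 3/2.
s_3 = ((3/2) + 2)/2 = 7/4.
s_4 = ((7/4) + 2)/2 = 15/8.

15/8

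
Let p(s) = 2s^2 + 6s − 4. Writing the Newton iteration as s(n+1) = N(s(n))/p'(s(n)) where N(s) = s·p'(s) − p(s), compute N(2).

12

p'(s) = 4s + 6.
N(s) = s·p'(s) − p(s) = s·(4s + 6) − (2s^2 + 6s − 4) = 2s^2 + 4.
N(2) = 12.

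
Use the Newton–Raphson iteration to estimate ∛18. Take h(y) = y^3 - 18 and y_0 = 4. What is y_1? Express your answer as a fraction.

h'(y) = 3y^2.
h(4) = 46, h'(4) = 48, so y_1 = 4 - 46/48 = 73/24.

73/24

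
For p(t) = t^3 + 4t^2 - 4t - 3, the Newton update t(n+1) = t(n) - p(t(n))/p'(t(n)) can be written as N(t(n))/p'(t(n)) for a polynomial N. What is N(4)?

p'(t) = 3t^2 + 8t - 4.
N(t) = t·p'(t) - p(t) = t·(3t^2 + 8t - 4) - (t^3 + 4t^2 - 4t - 3) = 2t^3 + 4t^2 + 3.
N(4) = 195.

195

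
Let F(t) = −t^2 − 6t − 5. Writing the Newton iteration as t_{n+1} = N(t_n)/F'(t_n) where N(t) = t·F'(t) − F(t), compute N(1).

4

F'(t) = −2t − 6.
N(t) = t·F'(t) − F(t) = t·(−2t − 6) − (−t^2 − 6t − 5) = −t^2 + 5.
N(1) = 4.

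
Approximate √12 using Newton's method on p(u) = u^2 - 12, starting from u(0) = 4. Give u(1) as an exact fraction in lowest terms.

7/2

p'(u) = 2u.
p(4) = 4, p'(4) = 8, so u(1) = 4 - 4/8 = 7/2.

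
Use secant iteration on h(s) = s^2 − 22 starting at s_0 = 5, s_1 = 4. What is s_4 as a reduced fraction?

h(5) = 3, h(4) = −6. s_2 = 4 − (−6)·(4 − 5)/((−6) − 3) = 14/3.
h(4) = −6, h(14/3) = −2/9. s_3 = (14/3) − (−2/9)·((14/3) − 4)/((−2/9) − (−6)) = 61/13.
h(14/3) = −2/9, h(61/13) = 3/169. s_4 = (61/13) − (3/169)·((61/13) − (14/3))/((3/169) − (−2/9)) = 1712/365.

1712/365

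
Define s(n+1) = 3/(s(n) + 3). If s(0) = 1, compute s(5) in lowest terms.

72/91

s(1) = 3/(1 + 3) = 3/4.
s(2) = 3/(3/4 + 3) = 4/5.
s(3) = 3/(4/5 + 3) = 15/19.
s(4) = 3/(15/19 + 3) = 19/24.
s(5) = 3/(19/24 + 3) = 72/91.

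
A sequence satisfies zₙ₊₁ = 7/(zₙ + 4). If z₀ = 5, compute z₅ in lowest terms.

8687/6609

z₁ = 7/(5 + 4) = 7/9.
z₂ = 7/(7/9 + 4) = 63/43.
z₃ = 7/(63/43 + 4) = 301/235.
z₄ = 7/(301/235 + 4) = 1645/1241.
z₅ = 7/(1645/1241 + 4) = 8687/6609.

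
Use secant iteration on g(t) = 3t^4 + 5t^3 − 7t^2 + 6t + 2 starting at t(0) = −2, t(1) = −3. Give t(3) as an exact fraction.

g(−2) = −30, g(−3) = 29. t(2) = (−3) − 29·((−3) − (−2))/(29 − (−30)) = −148/59.
g(−3) = 29, g(−148/59) = −208849590/12117361. t(3) = (−148/59) − (−208849590/12117361)·((−148/59) − (−3))/((−208849590/12117361) − 29) = −52001222/19319071.

−52001222/19319071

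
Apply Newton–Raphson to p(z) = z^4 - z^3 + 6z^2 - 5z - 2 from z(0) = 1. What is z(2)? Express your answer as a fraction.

47315/42592

p'(z) = 4z^3 - 3z^2 + 12z - 5.
p(1) = -1, p'(1) = 8, so z(1) = 1 - (-1)/8 = 9/8.
p(9/8) = 601/4096, p'(9/8) = 1331/128, so z(2) = (9/8) - (601/4096)/(1331/128) = 47315/42592.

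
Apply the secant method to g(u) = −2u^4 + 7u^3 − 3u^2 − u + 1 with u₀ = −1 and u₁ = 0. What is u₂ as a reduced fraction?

−1/11

g(−1) = −10, g(0) = 1. u₂ = 0 − 1·(0 − (−1))/(1 − (−10)) = −1/11.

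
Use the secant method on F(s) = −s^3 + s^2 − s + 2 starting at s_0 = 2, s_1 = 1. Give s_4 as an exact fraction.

439406/326481

F(2) = −4, F(1) = 1. s_2 = 1 − 1·(1 − 2)/(1 − (−4)) = 6/5.
F(1) = 1, F(6/5) = 64/125. s_3 = (6/5) − (64/125)·((6/5) − 1)/((64/125) − 1) = 86/61.
F(6/5) = 64/125, F(86/61) = −50944/226981. s_4 = (86/61) − (−50944/226981)·((86/61) − (6/5))/((−50944/226981) − (64/125)) = 439406/326481.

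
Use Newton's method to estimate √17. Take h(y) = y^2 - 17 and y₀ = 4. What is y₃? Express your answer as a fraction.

h'(y) = 2y.
h(4) = -1, h'(4) = 8, so y₁ = 4 - (-1)/8 = 33/8.
h(33/8) = 1/64, h'(33/8) = 33/4, so y₂ = (33/8) - (1/64)/(33/4) = 2177/528.
h(2177/528) = 1/278784, h'(2177/528) = 2177/264, so y₃ = (2177/528) - (1/278784)/(2177/264) = 9478657/2298912.

9478657/2298912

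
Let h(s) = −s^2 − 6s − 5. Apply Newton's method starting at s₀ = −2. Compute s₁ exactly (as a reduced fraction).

h'(s) = −2s − 6.
h(−2) = 3, h'(−2) = −2, so s₁ = (−2) − 3/(−2) = −1/2.

−1/2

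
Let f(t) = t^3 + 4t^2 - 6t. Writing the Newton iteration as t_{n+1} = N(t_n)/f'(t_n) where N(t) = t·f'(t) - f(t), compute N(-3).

f'(t) = 3t^2 + 8t - 6.
N(t) = t·f'(t) - f(t) = t·(3t^2 + 8t - 6) - (t^3 + 4t^2 - 6t) = 2t^3 + 4t^2.
N(-3) = -18.

-18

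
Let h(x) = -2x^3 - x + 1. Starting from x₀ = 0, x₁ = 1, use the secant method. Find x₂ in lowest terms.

1/3

h(0) = 1, h(1) = -2. x₂ = 1 - (-2)·(1 - 0)/((-2) - 1) = 1/3.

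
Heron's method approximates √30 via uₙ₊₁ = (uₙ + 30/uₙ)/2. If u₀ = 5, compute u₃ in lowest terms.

116161/21208

u₁ = (5 + 30/5)/2 = 11/2.
u₂ = (11/2 + 30/(11/2))/2 = 241/44.
u₃ = (241/44 + 30/(241/44))/2 = 116161/21208.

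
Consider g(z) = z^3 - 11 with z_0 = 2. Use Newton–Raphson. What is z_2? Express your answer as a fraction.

g'(z) = 3z^2.
g(2) = -3, g'(2) = 12, so z_1 = 2 - (-3)/12 = 9/4.
g(9/4) = 25/64, g'(9/4) = 243/16, so z_2 = (9/4) - (25/64)/(243/16) = 1081/486.

1081/486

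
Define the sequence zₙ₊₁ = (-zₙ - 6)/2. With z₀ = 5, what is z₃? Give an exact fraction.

z₁ = (-5 - 6)/2 = -11/2.
z₂ = (-(-11/2) - 6)/2 = -1/4.
z₃ = (-(-1/4) - 6)/2 = -23/8.

-23/8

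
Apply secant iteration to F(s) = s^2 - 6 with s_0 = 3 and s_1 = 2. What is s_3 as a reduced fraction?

27/11

F(3) = 3, F(2) = -2. s_2 = 2 - (-2)·(2 - 3)/((-2) - 3) = 12/5.
F(2) = -2, F(12/5) = -6/25. s_3 = (12/5) - (-6/25)·((12/5) - 2)/((-6/25) - (-2)) = 27/11.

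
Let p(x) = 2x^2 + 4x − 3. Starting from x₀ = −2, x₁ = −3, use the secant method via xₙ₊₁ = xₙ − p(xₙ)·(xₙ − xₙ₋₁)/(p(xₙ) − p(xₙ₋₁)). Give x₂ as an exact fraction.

−5/2

p(−2) = −3, p(−3) = 3. x₂ = (−3) − 3·((−3) − (−2))/(3 − (−3)) = −5/2.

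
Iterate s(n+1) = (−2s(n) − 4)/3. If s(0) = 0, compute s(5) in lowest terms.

−220/243

s(1) = (−2·0 − 4)/3 = −4/3.
s(2) = (−2·(−4/3) − 4)/3 = −4/9.
s(3) = (−2·(−4/9) − 4)/3 = −28/27.
s(4) = (−2·(−28/27) − 4)/3 = −52/81.
s(5) = (−2·(−52/81) − 4)/3 = −220/243.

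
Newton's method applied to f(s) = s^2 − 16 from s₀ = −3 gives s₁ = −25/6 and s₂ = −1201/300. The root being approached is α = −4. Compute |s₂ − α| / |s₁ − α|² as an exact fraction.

s₁ − α = −25/6 − (−4) = −25/6 + 4 = −1/6, so |s₁ − α| = 1/6.
s₂ − α = −1201/300 − (−4) = −1201/300 + 4 = −1/300, so |s₂ − α| = 1/300.
|s₁ − α|² = 1/36.
Ratio = (1/300) / (1/36) = 3/25.

3/25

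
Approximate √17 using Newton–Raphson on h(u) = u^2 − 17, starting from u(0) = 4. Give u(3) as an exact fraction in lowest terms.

h'(u) = 2u.
h(4) = −1, h'(4) = 8, so u(1) = 4 − (−1)/8 = 33/8.
h(33/8) = 1/64, h'(33/8) = 33/4, so u(2) = (33/8) − (1/64)/(33/4) = 2177/528.
h(2177/528) = 1/278784, h'(2177/528) = 2177/264, so u(3) = (2177/528) − (1/278784)/(2177/264) = 9478657/2298912.

9478657/2298912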